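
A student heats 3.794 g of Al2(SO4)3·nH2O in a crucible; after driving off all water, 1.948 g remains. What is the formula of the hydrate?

Al2(SO4)3·18H2O

Mass of water lost = 3.794 − 1.948 = 1.846 g → 1.846 / 18.02 = 0.1024 mol H2O
Molar mass of Al2(SO4)3 = 342.17 g/mol → mol Al2(SO4)3 = 1.948 / 342.17 = 0.005693
n = 0.1024 / 0.005693 = 17.99 ≈ 18 → Al2(SO4)3·18H2O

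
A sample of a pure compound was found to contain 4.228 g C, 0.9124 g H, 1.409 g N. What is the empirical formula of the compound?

C7H18N2

C: 4.228 g ÷ 12.01 g/mol = 0.352 mol
H: 0.9124 g ÷ 1.008 g/mol = 0.9052 mol
N: 1.409 g ÷ 14.01 g/mol = 0.1006 mol
Divide by the smallest (0.1006 mol N): C 3.500, H 9.000, N 1.000
Multiply by 2: C 7.00, H 18.00, N 2.00 → C7H18N2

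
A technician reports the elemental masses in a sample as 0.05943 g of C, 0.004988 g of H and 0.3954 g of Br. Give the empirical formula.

Moles — C: 0.05943 / 12.01 = 0.004948 mol; H: 0.004988 / 1.008 = 0.004948 mol; Br: 0.3954 / 79.90 = 0.004949 mol
Ratios (÷ 0.004948): C 1.000, H 1.000, Br 1.000
Ratio ≈ 1:1:1, so the empirical formula is CHBr

CHBr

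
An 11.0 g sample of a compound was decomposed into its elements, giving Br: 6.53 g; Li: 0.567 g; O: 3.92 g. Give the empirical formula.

BrLiO3

Moles — Br: 6.53 / 79.90 = 0.08173 mol; Li: 0.567 / 6.94 = 0.0817 mol; O: 3.92 / 16.00 = 0.245 mol
Ratios (÷ 0.0817): Br 1.000, Li 1.000, O 2.999
→ BrLiO3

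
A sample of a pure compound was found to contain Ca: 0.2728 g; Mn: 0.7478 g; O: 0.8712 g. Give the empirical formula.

CaMn2O8

Ca: 0.2728 g ÷ 40.08 g/mol = 0.006806 mol
Mn: 0.7478 g ÷ 54.94 g/mol = 0.01361 mol
O: 0.8712 g ÷ 16.00 g/mol = 0.05445 mol
Smallest is Ca at 0.006806 mol; normalising gives Ca 1.000, Mn 2.000, O 8.000
Ratio ≈ 1:2:8, so the empirical formula is CaMn2O8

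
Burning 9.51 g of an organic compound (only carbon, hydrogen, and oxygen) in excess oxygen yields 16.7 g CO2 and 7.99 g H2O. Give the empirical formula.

C3H7O2

mol C = 16.7 / 44.01 = 0.3795; mass C = 0.3795 × 12.01 = 4.557 g
mol H = 2 × (7.99 / 18.02) = 0.8868; mass H = 0.8868 × 1.008 = 0.8939 g
mass O = 9.51 − (5.451) = 4.059 g → mol O = 0.2537
Divide by the smallest (0.2537 mol O): C 1.496, H 3.496, O 1.000
Scaling by 2: C 2.99, H 6.99, O 2.00 → C3H7O2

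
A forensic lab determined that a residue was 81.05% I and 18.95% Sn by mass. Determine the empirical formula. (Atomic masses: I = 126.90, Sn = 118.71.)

I4Sn

Assume 100 g: 81.05 g I, 18.95 g Sn.
n(I) = 81.05/126.90 = 0.6387, n(Sn) = 18.95/118.71 = 0.1596
Ratios (÷ 0.1596): I 4.001, Sn 1.000
Ratio ≈ 4:1, so the empirical formula is I4Sn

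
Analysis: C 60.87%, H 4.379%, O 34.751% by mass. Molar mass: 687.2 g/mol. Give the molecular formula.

Assume 100 g: 60.87 g C, 4.379 g H, 34.751 g O.
n(C) = 60.87/12.01 = 5.068, n(H) = 4.379/1.008 = 4.344, n(O) = 34.751/16.00 = 2.172
Ratios (÷ 2.172): C 2.334, H 2.000, O 1.000
×3: C 7.00, H 6.00, O 3.00 → C7H6O3
Empirical-formula mass = 138.12 g/mol
n = 687.2 / 138.12 = 4.98 ≈ 5
Molecular formula = (C7H6O3)×5 = C35H30O15

C35H30O15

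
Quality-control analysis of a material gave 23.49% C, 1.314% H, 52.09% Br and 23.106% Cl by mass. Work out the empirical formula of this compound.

Assume 100 g: 23.49 g C, 1.314 g H, 52.09 g Br, 23.106 g Cl.
C: 23.49 g ÷ 12.01 g/mol = 1.956 mol
H: 1.314 g ÷ 1.008 g/mol = 1.304 mol
Br: 52.09 g ÷ 79.90 g/mol = 0.6519 mol
Cl: 23.106 g ÷ 35.45 g/mol = 0.6518 mol
Ratios (÷ 0.6518): C 3.001, H 2.000, Br 1.000, Cl 1.000
≈ 3:2:1:1 → C3H2BrCl

C3H2BrCl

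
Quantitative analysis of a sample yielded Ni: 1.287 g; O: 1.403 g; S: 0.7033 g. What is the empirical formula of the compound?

Moles — Ni: 1.287 / 58.69 = 0.02193 mol; O: 1.403 / 16.00 = 0.08769 mol; S: 0.7033 / 32.07 = 0.02193 mol
Ratios (÷ 0.02193): Ni 1.000, O 3.999, S 1.000
→ NiO4S

NiO4S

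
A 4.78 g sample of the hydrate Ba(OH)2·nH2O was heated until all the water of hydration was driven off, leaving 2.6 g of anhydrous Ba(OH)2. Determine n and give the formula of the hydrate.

Ba(OH)2·8H2O

Mass of water lost = 4.78 − 2.6 = 2.18 g → 2.18 / 18.02 = 0.121 mol H2O
Molar mass of Ba(OH)2 = 171.35 g/mol → mol Ba(OH)2 = 2.6 / 171.35 = 0.01517
n = 0.121 / 0.01517 = 7.97 ≈ 8 → Ba(OH)2·8H2O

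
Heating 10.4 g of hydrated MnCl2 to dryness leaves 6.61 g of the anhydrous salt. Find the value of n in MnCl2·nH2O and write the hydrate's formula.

MnCl2·4H2O

Mass of water lost = 10.4 − 6.61 = 3.79 g → 3.79 / 18.02 = 0.2103 mol H2O
Molar mass of MnCl2 = 125.84 g/mol → mol MnCl2 = 6.61 / 125.84 = 0.05253
n = 0.2103 / 0.05253 = 4.00 ≈ 4 → MnCl2·4H2O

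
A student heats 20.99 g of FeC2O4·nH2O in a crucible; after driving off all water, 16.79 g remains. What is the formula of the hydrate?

FeC2O4·2H2O

Mass of water lost = 20.99 − 16.79 = 4.2 g → 4.2 / 18.02 = 0.2331 mol H2O
Molar mass of FeC2O4 = 143.87 g/mol → mol FeC2O4 = 16.79 / 143.87 = 0.1167
n = 0.2331 / 0.1167 = 2.00 ≈ 2 → FeC2O4·2H2O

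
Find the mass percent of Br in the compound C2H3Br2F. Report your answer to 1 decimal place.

Molar mass = 2(12.01) + 3(1.008) + 2(79.90) + 1(19.00) = 205.844 g/mol
Mass of Br per mole = 2 × 79.90 = 159.800 g
% Br = 159.800 / 205.844 × 100 = 77.6%

77.6%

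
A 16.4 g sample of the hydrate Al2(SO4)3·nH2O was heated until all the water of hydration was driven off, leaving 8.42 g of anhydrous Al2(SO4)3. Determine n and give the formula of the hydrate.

Mass of water lost = 16.4 − 8.42 = 7.98 g → 7.98 / 18.02 = 0.4428 mol H2O
Molar mass of Al2(SO4)3 = 342.17 g/mol → mol Al2(SO4)3 = 8.42 / 342.17 = 0.02461
n = 0.4428 / 0.02461 = 18.00 ≈ 18 → Al2(SO4)3·18H2O

Al2(SO4)3·18H2O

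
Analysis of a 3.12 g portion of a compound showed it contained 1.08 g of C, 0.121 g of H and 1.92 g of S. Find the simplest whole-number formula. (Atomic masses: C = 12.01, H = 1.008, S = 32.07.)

C3H4S2

C: 1.08 g ÷ 12.01 g/mol = 0.08993 mol
H: 0.121 g ÷ 1.008 g/mol = 0.12 mol
S: 1.92 g ÷ 32.07 g/mol = 0.05987 mol
Smallest is S at 0.05987 mol; normalising gives C 1.502, H 2.005, S 1.000
×2: C 3.00, H 4.01, S 2.00 → C3H4S2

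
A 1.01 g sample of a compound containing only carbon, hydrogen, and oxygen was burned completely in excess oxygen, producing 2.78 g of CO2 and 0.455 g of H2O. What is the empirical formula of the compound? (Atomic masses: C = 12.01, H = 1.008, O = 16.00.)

mol C = 2.78 / 44.01 = 0.06317; mass C = 0.06317 × 12.01 = 0.7586 g
mol H = 2 × (0.455 / 18.02) = 0.05050; mass H = 0.05050 × 1.008 = 0.05090 g
mass O = 1.01 − (0.8095) = 0.2005 g → mol O = 0.01253
Ratios (÷ 0.01253): C 5.042, H 4.031, O 1.000
Ratio ≈ 5:4:1, so the empirical formula is C5H4O

C5H4O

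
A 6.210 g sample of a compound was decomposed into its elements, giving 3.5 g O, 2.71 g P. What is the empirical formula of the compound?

n(O) = 3.5/16.00 = 0.2188, n(P) = 2.71/30.97 = 0.0875
Ratios (÷ 0.0875): O 2.500, P 1.000
Scaling by 2: O 5.00, P 2.00 → O5P2

O5P2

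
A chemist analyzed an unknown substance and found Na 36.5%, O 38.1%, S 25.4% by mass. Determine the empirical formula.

Assume 100 g: 36.5 g Na, 38.1 g O, 25.4 g S.
Na: 36.5 g ÷ 22.99 g/mol = 1.588 mol
O: 38.1 g ÷ 16.00 g/mol = 2.381 mol
S: 25.4 g ÷ 32.07 g/mol = 0.792 mol
Ratios (÷ 0.792): Na 2.005, O 3.007, S 1.000
Ratio ≈ 2:3:1, so the empirical formula is Na2O3S

Na2O3S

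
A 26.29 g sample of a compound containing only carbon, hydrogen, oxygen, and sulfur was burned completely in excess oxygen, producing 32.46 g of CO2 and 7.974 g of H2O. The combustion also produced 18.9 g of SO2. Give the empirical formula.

mol C = 32.46 / 44.01 = 0.7376; mass C = 0.7376 × 12.01 = 8.858 g
mol H = 2 × (7.974 / 18.02) = 0.8850; mass H = 0.8850 × 1.008 = 0.8921 g
mol S = 18.9 / 64.07 = 0.2950; mass S = 9.460 g
mass O = 26.29 − (19.21) = 7.079 g → mol O = 0.4425
Smallest is S at 0.295 mol; normalising gives C 2.500, H 3.000, O 1.500, S 1.000
Multiply by 2: C 5.00, H 6.00, O 3.00, S 2.00 → C5H6O3S2

C5H6O3S2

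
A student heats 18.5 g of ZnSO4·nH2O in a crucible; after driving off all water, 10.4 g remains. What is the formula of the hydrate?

ZnSO4·7H2O

Mass of water lost = 18.5 − 10.4 = 8.1 g → 8.1 / 18.02 = 0.4495 mol H2O
Molar mass of ZnSO4 = 161.45 g/mol → mol ZnSO4 = 10.4 / 161.45 = 0.06442
n = 0.4495 / 0.06442 = 6.98 ≈ 7 → ZnSO4·7H2O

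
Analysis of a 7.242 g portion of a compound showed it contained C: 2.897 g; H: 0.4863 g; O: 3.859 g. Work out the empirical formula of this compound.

CH2O

Moles — C: 2.897 / 12.01 = 0.2412 mol; H: 0.4863 / 1.008 = 0.4824 mol; O: 3.859 / 16.00 = 0.2412 mol
Divide by the smallest (0.2412 mol O): C 1.000, H 2.000, O 1.000
→ CH2O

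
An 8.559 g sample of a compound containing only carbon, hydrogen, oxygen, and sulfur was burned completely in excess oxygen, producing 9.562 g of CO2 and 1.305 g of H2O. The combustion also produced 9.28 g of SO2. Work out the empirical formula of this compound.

mol C = 9.562 / 44.01 = 0.2173; mass C = 0.2173 × 12.01 = 2.609 g
mol H = 2 × (1.305 / 18.02) = 0.1448; mass H = 0.1448 × 1.008 = 0.1460 g
mol S = 9.28 / 64.07 = 0.1448; mass S = 4.645 g
mass O = 8.559 − (7.400) = 1.159 g → mol O = 0.07241
Ratios (÷ 0.07241): C 3.001, H 2.000, O 1.000, S 2.000
Ratio ≈ 3:2:1:2, so the empirical formula is C3H2OS2

C3H2OS2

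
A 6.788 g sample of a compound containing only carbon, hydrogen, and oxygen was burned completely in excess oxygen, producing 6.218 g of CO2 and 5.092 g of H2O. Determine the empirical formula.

CH4O2

mol C = 6.218 / 44.01 = 0.1413; mass C = 0.1413 × 12.01 = 1.697 g
mol H = 2 × (5.092 / 18.02) = 0.5651; mass H = 0.5651 × 1.008 = 0.5697 g
mass O = 6.788 − (2.267) = 4.521 g → mol O = 0.2826
Divide by the smallest (0.1413 mol C): C 1.000, H 4.000, O 2.000
≈ 1:4:2 → CH4O2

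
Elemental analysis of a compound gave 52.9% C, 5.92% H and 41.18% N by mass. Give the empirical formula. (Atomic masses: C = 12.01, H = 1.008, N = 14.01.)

C3H4N2

Assume 100 g: 52.9 g C, 5.92 g H, 41.18 g N.
n(C) = 52.9/12.01 = 4.405, n(H) = 5.92/1.008 = 5.873, n(N) = 41.18/14.01 = 2.939
Smallest is N at 2.939 mol; normalising gives C 1.499, H 1.998, N 1.000
Multiply by 2: C 3.00, H 4.00, N 2.00 → C3H4N2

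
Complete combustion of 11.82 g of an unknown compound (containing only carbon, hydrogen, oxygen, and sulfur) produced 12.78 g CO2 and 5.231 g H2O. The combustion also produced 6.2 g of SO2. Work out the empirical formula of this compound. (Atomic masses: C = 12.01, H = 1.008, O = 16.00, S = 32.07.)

C3H6O3S

mol C = 12.78 / 44.01 = 0.2904; mass C = 0.2904 × 12.01 = 3.488 g
mol H = 2 × (5.231 / 18.02) = 0.5806; mass H = 0.5806 × 1.008 = 0.5852 g
mol S = 6.2 / 64.07 = 0.09677; mass S = 3.103 g
mass O = 11.82 − (7.176) = 4.644 g → mol O = 0.2902
Smallest is S at 0.09677 mol; normalising gives C 3.001, H 6.000, O 2.999, S 1.000
Ratio ≈ 3:6:3:1, so the empirical formula is C3H6O3S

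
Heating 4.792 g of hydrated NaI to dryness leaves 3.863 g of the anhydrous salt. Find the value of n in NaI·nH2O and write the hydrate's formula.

Mass of water lost = 4.792 − 3.863 = 0.929 g → 0.929 / 18.02 = 0.05155 mol H2O
Molar mass of NaI = 149.89 g/mol → mol NaI = 3.863 / 149.89 = 0.02577
n = 0.05155 / 0.02577 = 2.00 ≈ 2 → NaI·2H2O

NaI·2H2O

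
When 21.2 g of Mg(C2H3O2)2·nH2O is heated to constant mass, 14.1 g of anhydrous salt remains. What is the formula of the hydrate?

Mg(C2H3O2)2·4H2O

Mass of water lost = 21.2 − 14.1 = 7.1 g → 7.1 / 18.02 = 0.394 mol H2O
Molar mass of Mg(C2H3O2)2 = 142.40 g/mol → mol Mg(C2H3O2)2 = 14.1 / 142.40 = 0.09902
n = 0.394 / 0.09902 = 3.98 ≈ 4 → Mg(C2H3O2)2·4H2O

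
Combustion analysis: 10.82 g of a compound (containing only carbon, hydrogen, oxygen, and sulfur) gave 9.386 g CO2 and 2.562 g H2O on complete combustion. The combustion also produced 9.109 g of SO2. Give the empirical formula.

mol C = 9.386 / 44.01 = 0.2133; mass C = 0.2133 × 12.01 = 2.561 g
mol H = 2 × (2.562 / 18.02) = 0.2844; mass H = 0.2844 × 1.008 = 0.2866 g
mol S = 9.109 / 64.07 = 0.1422; mass S = 4.559 g
mass O = 10.82 − (7.407) = 3.413 g → mol O = 0.2133
Divide by the smallest (0.1422 mol S): C 1.500, H 2.000, O 1.500, S 1.000
×2: C 3.00, H 4.00, O 3.00, S 2.00 → C3H4O3S2

C3H4O3S2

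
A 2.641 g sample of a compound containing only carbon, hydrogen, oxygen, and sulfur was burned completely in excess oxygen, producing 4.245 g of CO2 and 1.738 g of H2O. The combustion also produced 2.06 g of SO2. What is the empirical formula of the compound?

mol C = 4.245 / 44.01 = 0.09646; mass C = 0.09646 × 12.01 = 1.158 g
mol H = 2 × (1.738 / 18.02) = 0.1929; mass H = 0.1929 × 1.008 = 0.1944 g
mol S = 2.06 / 64.07 = 0.03215; mass S = 1.031 g
mass O = 2.641 − (2.384) = 0.2570 g → mol O = 0.01606
Smallest is O at 0.01606 mol; normalising gives C 6.005, H 12.009, O 1.000, S 2.002
→ C6H12OS2

C6H12OS2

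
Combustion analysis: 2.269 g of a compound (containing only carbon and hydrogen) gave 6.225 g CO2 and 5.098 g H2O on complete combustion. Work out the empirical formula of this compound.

mol C = 6.225 / 44.01 = 0.1414; mass C = 0.1414 × 12.01 = 1.699 g
mol H = 2 × (5.098 / 18.02) = 0.5658; mass H = 0.5658 × 1.008 = 0.5703 g
Ratios (÷ 0.1414): C 1.000, H 4.000
→ CH4

CH4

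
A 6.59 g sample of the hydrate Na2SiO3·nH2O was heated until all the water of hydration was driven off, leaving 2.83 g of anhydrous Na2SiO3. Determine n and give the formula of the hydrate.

Na2SiO3·9H2O

Mass of water lost = 6.59 − 2.83 = 3.76 g → 3.76 / 18.02 = 0.2087 mol H2O
Molar mass of Na2SiO3 = 122.07 g/mol → mol Na2SiO3 = 2.83 / 122.07 = 0.02318
n = 0.2087 / 0.02318 = 9.00 ≈ 9 → Na2SiO3·9H2O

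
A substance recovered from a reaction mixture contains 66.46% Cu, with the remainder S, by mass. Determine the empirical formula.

Assume 100 g: 66.46 g Cu, 33.54 g S.
Moles — Cu: 66.46 / 63.55 = 1.046 mol; S: 33.54 / 32.07 = 1.046 mol
Divide by the smallest (1.046 mol Cu): Cu 1.000, S 1.000
→ CuS

CuS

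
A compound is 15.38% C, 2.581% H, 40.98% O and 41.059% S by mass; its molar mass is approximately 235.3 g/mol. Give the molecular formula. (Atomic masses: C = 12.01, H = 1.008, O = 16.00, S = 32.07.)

C3H6O6S3

Assume 100 g: 15.38 g C, 2.581 g H, 40.98 g O, 41.059 g S.
C: 15.38 g ÷ 12.01 g/mol = 1.281 mol
H: 2.581 g ÷ 1.008 g/mol = 2.561 mol
O: 40.98 g ÷ 16.00 g/mol = 2.561 mol
S: 41.059 g ÷ 32.07 g/mol = 1.28 mol
Divide by the smallest (1.28 mol S): C 1.000, H 2.000, O 2.001, S 1.000
→ CH2O2S
Empirical-formula mass = 78.10 g/mol
n = 235.3 / 78.10 = 3.01 ≈ 3
Molecular formula = (CH2O2S)×3 = C3H6O6S3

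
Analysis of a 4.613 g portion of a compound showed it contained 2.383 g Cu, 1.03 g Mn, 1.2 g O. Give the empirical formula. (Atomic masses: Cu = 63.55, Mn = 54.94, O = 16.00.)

Cu2MnO4

n(Cu) = 2.383/63.55 = 0.0375, n(Mn) = 1.03/54.94 = 0.01875, n(O) = 1.2/16.00 = 0.075
Divide by the smallest (0.01875 mol Mn): Cu 2.000, Mn 1.000, O 4.000
→ Cu2MnO4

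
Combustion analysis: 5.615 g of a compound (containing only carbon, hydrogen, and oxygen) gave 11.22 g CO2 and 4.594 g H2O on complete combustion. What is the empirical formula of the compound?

mol C = 11.22 / 44.01 = 0.2549; mass C = 0.2549 × 12.01 = 3.062 g
mol H = 2 × (4.594 / 18.02) = 0.5099; mass H = 0.5099 × 1.008 = 0.5140 g
mass O = 5.615 − (3.576) = 2.039 g → mol O = 0.1274
Smallest is O at 0.1274 mol; normalising gives C 2.000, H 4.001, O 1.000
≈ 2:4:1 → C2H4O

C2H4O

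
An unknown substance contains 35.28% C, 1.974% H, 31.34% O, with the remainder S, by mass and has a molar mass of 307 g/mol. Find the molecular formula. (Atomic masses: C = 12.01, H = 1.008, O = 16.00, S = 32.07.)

Assume 100 g: 35.28 g C, 1.974 g H, 31.34 g O, 31.406 g S.
n(C) = 35.28/12.01 = 2.938, n(H) = 1.974/1.008 = 1.958, n(O) = 31.34/16.00 = 1.959, n(S) = 31.406/32.07 = 0.9793
Ratios (÷ 0.9793): C 3.000, H 2.000, O 2.000, S 1.000
Ratio ≈ 3:2:2:1, so the empirical formula is C3H2O2S
Empirical-formula mass = 102.12 g/mol
n = 307 / 102.12 = 3.01 ≈ 3
Molecular formula = (C3H2O2S)×3 = C9H6O6S3

C9H6O6S3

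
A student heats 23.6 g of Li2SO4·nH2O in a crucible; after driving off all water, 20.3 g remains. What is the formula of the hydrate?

Mass of water lost = 23.6 − 20.3 = 3.3 g → 3.3 / 18.02 = 0.1831 mol H2O
Molar mass of Li2SO4 = 109.95 g/mol → mol Li2SO4 = 20.3 / 109.95 = 0.1846
n = 0.1831 / 0.1846 = 0.99 ≈ 1 → Li2SO4·H2O

Li2SO4·H2O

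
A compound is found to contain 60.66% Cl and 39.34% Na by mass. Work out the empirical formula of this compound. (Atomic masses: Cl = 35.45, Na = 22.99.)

ClNa

Assume 100 g: 60.66 g Cl, 39.34 g Na.
Cl: 60.66 g ÷ 35.45 g/mol = 1.711 mol
Na: 39.34 g ÷ 22.99 g/mol = 1.711 mol
Divide by the smallest (1.711 mol Cl): Cl 1.000, Na 1.000
Ratio ≈ 1:1, so the empirical formula is ClNa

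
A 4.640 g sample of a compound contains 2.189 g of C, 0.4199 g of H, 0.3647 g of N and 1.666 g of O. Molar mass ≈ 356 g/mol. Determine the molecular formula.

C14H32N2O8

C: 2.189 g ÷ 12.01 g/mol = 0.1823 mol
H: 0.4199 g ÷ 1.008 g/mol = 0.4166 mol
N: 0.3647 g ÷ 14.01 g/mol = 0.02603 mol
O: 1.666 g ÷ 16.00 g/mol = 0.1041 mol
Smallest is N at 0.02603 mol; normalising gives C 7.002, H 16.002, N 1.000, O 4.000
Ratio ≈ 7:16:1:4, so the empirical formula is C7H16NO4
Empirical-formula mass = 178.21 g/mol
n = 356 / 178.21 = 2.00 ≈ 2
Molecular formula = (C7H16NO4)×2 = C14H32N2O8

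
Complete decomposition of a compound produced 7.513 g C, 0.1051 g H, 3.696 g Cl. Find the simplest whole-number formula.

Moles — C: 7.513 / 12.01 = 0.6256 mol; H: 0.1051 / 1.008 = 0.1043 mol; Cl: 3.696 / 35.45 = 0.1043 mol
Smallest is Cl at 0.1043 mol; normalising gives C 6.000, H 1.000, Cl 1.000
→ C6HCl

C6HCl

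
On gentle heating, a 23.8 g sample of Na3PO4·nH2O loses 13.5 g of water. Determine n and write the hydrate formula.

Mass of anhydrous Na3PO4 = 23.8 − 13.5 = 10.3 g
mol H2O = 13.5 / 18.02 = 0.7492
Molar mass of Na3PO4 = 163.94 g/mol → mol Na3PO4 = 10.3 / 163.94 = 0.06283
n = 0.7492 / 0.06283 = 11.92 ≈ 12 → Na3PO4·12H2O

Na3PO4·12H2O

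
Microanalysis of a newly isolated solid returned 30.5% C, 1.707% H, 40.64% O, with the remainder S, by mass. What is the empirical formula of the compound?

C3H2O3S

Assume 100 g: 30.5 g C, 1.707 g H, 40.64 g O, 27.153 g S.
n(C) = 30.5/12.01 = 2.54, n(H) = 1.707/1.008 = 1.693, n(O) = 40.64/16.00 = 2.54, n(S) = 27.153/32.07 = 0.8467
Divide by the smallest (0.8467 mol S): C 2.999, H 2.000, O 3.000, S 1.000
≈ 3:2:3:1 → C3H2O3S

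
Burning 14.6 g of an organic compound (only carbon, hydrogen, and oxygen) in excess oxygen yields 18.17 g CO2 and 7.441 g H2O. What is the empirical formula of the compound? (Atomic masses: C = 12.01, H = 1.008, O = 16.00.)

C3H6O4

mol C = 18.17 / 44.01 = 0.4129; mass C = 0.4129 × 12.01 = 4.958 g
mol H = 2 × (7.441 / 18.02) = 0.8259; mass H = 0.8259 × 1.008 = 0.8325 g
mass O = 14.6 − (5.791) = 8.809 g → mol O = 0.5506
Ratios (÷ 0.4129): C 1.000, H 2.000, O 1.334
×3: C 3.00, H 6.00, O 4.00 → C3H6O4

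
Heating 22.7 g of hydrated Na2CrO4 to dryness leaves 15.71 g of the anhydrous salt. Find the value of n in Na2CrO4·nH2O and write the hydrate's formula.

Mass of water lost = 22.7 − 15.71 = 6.99 g → 6.99 / 18.02 = 0.3879 mol H2O
Molar mass of Na2CrO4 = 161.98 g/mol → mol Na2CrO4 = 15.71 / 161.98 = 0.09699
n = 0.3879 / 0.09699 = 4.00 ≈ 4 → Na2CrO4·4H2O

Na2CrO4·4H2O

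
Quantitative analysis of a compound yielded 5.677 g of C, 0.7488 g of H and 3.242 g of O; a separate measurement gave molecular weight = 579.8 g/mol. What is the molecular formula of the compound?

C28H44O12

n(C) = 5.677/12.01 = 0.4727, n(H) = 0.7488/1.008 = 0.7429, n(O) = 3.242/16.00 = 0.2026
Smallest is O at 0.2026 mol; normalising gives C 2.333, H 3.666, O 1.000
Scaling by 3: C 7.00, H 11.00, O 3.00 → C7H11O3
Empirical-formula mass = 143.16 g/mol
n = 579.8 / 143.16 = 4.05 ≈ 4
Molecular formula = (C7H11O3)×4 = C28H44O12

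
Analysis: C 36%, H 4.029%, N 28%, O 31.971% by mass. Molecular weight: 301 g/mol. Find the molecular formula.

Assume 100 g: 36 g C, 4.029 g H, 28 g N, 31.971 g O.
n(C) = 36/12.01 = 2.998, n(H) = 4.029/1.008 = 3.997, n(N) = 28/14.01 = 1.999, n(O) = 31.971/16.00 = 1.998
Ratios (÷ 1.998): C 1.500, H 2.000, N 1.000, O 1.000
Scaling by 2: C 3.00, H 4.00, N 2.00, O 2.00 → C3H4N2O2
Empirical-formula mass = 100.08 g/mol
n = 301 / 100.08 = 3.01 ≈ 3
Molecular formula = (C3H4N2O2)×3 = C9H12N6O6

C9H12N6O6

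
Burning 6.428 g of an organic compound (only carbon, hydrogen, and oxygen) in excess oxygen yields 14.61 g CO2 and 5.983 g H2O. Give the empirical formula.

C3H6O

mol C = 14.61 / 44.01 = 0.3320; mass C = 0.3320 × 12.01 = 3.987 g
mol H = 2 × (5.983 / 18.02) = 0.6640; mass H = 0.6640 × 1.008 = 0.6694 g
mass O = 6.428 − (4.656) = 1.772 g → mol O = 0.1107
Ratios (÷ 0.1107): C 2.998, H 5.997, O 1.000
≈ 3:6:1 → C3H6O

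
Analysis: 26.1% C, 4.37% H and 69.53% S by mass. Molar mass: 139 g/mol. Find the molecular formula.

C3H6S3

Assume 100 g: 26.1 g C, 4.37 g H, 69.53 g S.
n(C) = 26.1/12.01 = 2.173, n(H) = 4.37/1.008 = 4.335, n(S) = 69.53/32.07 = 2.168
Ratios (÷ 2.168): C 1.002, H 2.000, S 1.000
≈ 1:2:1 → CH2S
Empirical-formula mass = 46.10 g/mol
n = 139 / 46.10 = 3.02 ≈ 3
Molecular formula = (CH2S)×3 = C3H6S3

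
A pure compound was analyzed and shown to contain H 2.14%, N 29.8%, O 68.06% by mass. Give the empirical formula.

HNO2

Assume 100 g: 2.14 g H, 29.8 g N, 68.06 g O.
n(H) = 2.14/1.008 = 2.123, n(N) = 29.8/14.01 = 2.127, n(O) = 68.06/16.00 = 4.254
Divide by the smallest (2.123 mol H): H 1.000, N 1.002, O 2.004
Ratio ≈ 1:1:2, so the empirical formula is HNO2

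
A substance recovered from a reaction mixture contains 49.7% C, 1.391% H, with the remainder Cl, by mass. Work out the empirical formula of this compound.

C3HCl

Assume 100 g: 49.7 g C, 1.391 g H, 48.909 g Cl.
C: 49.7 g ÷ 12.01 g/mol = 4.138 mol
H: 1.391 g ÷ 1.008 g/mol = 1.38 mol
Cl: 48.909 g ÷ 35.45 g/mol = 1.38 mol
Divide by the smallest (1.38 mol Cl): C 2.999, H 1.000, Cl 1.000
Ratio ≈ 3:1:1, so the empirical formula is C3HCl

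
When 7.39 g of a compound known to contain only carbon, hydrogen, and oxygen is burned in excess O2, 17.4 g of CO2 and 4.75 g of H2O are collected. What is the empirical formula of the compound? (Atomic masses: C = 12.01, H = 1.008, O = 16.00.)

mol C = 17.4 / 44.01 = 0.3954; mass C = 0.3954 × 12.01 = 4.748 g
mol H = 2 × (4.75 / 18.02) = 0.5272; mass H = 0.5272 × 1.008 = 0.5314 g
mass O = 7.39 − (5.280) = 2.110 g → mol O = 0.1319
Divide by the smallest (0.1319 mol O): C 2.998, H 3.997, O 1.000
Ratio ≈ 3:4:1, so the empirical formula is C3H4O

C3H4O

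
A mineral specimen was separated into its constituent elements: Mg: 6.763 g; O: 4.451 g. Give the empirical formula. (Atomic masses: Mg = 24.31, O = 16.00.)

n(Mg) = 6.763/24.31 = 0.2782, n(O) = 4.451/16.00 = 0.2782
Ratios (÷ 0.2782): Mg 1.000, O 1.000
≈ 1:1 → MgO

MgO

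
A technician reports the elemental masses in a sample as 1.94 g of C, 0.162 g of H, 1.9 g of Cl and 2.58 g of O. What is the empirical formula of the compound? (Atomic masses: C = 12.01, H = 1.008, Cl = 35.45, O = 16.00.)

n(C) = 1.94/12.01 = 0.1615, n(H) = 0.162/1.008 = 0.1607, n(Cl) = 1.9/35.45 = 0.0536, n(O) = 2.58/16.00 = 0.1613
Divide by the smallest (0.0536 mol Cl): C 3.014, H 2.999, Cl 1.000, O 3.009
→ C3H3ClO3

C3H3ClO3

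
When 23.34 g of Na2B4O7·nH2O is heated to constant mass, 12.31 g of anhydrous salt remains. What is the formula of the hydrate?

Na2B4O7·10H2O

Mass of water lost = 23.34 − 12.31 = 11.03 g → 11.03 / 18.02 = 0.6121 mol H2O
Molar mass of Na2B4O7 = 201.22 g/mol → mol Na2B4O7 = 12.31 / 201.22 = 0.06118
n = 0.6121 / 0.06118 = 10.01 ≈ 10 → Na2B4O7·10H2O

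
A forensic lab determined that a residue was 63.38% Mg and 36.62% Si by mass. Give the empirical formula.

Mg2Si

Assume 100 g: 63.38 g Mg, 36.62 g Si.
Mg: 63.38 g ÷ 24.31 g/mol = 2.607 mol
Si: 36.62 g ÷ 28.09 g/mol = 1.304 mol
Ratios (÷ 1.304): Mg 2.000, Si 1.000
Ratio ≈ 2:1, so the empirical formula is Mg2Si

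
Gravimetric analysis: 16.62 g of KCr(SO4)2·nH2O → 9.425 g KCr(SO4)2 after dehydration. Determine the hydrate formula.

KCr(SO4)2·12H2O

Mass of water lost = 16.62 − 9.425 = 7.195 g → 7.195 / 18.02 = 0.3993 mol H2O
Molar mass of KCr(SO4)2 = 283.24 g/mol → mol KCr(SO4)2 = 9.425 / 283.24 = 0.03328
n = 0.3993 / 0.03328 = 12.00 ≈ 12 → KCr(SO4)2·12H2O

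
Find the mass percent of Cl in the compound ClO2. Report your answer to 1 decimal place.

52.6%

Molar mass = 1(35.45) + 2(16.00) = 67.450 g/mol
Mass of Cl per mole = 1 × 35.45 = 35.450 g
% Cl = 35.450 / 67.450 × 100 = 52.6%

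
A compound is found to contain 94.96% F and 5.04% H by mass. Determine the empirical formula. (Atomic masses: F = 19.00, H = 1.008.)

FH

Assume 100 g: 94.96 g F, 5.04 g H.
n(F) = 94.96/19.00 = 4.998, n(H) = 5.04/1.008 = 5
Smallest is F at 4.998 mol; normalising gives F 1.000, H 1.000
Ratio ≈ 1:1, so the empirical formula is FH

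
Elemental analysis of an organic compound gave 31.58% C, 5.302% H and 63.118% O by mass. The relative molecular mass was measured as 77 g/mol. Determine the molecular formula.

Assume 100 g: 31.58 g C, 5.302 g H, 63.118 g O.
C: 31.58 g ÷ 12.01 g/mol = 2.629 mol
H: 5.302 g ÷ 1.008 g/mol = 5.26 mol
O: 63.118 g ÷ 16.00 g/mol = 3.945 mol
Ratios (÷ 2.629): C 1.000, H 2.000, O 1.500
Multiply by 2: C 2.00, H 4.00, O 3.00 → C2H4O3
Empirical-formula mass = 76.05 g/mol
n = 77 / 76.05 = 1.01 ≈ 1
Molecular formula = empirical formula = C2H4O3

C2H4O3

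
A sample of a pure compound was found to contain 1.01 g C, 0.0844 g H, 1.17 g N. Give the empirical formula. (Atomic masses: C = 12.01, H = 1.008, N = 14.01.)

CHN

C: 1.01 g ÷ 12.01 g/mol = 0.0841 mol
H: 0.0844 g ÷ 1.008 g/mol = 0.08373 mol
N: 1.17 g ÷ 14.01 g/mol = 0.08351 mol
Smallest is N at 0.08351 mol; normalising gives C 1.007, H 1.003, N 1.000
→ CHN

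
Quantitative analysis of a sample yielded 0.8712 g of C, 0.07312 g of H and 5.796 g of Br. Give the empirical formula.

n(C) = 0.8712/12.01 = 0.07254, n(H) = 0.07312/1.008 = 0.07254, n(Br) = 5.796/79.90 = 0.07254
Ratios (÷ 0.07254): C 1.000, H 1.000, Br 1.000
≈ 1:1:1 → CHBr

CHBr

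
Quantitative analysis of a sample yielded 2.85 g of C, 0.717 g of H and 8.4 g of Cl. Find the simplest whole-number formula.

C: 2.85 g ÷ 12.01 g/mol = 0.2373 mol
H: 0.717 g ÷ 1.008 g/mol = 0.7113 mol
Cl: 8.4 g ÷ 35.45 g/mol = 0.237 mol
Smallest is Cl at 0.237 mol; normalising gives C 1.001, H 3.002, Cl 1.000
Ratio ≈ 1:3:1, so the empirical formula is CH3Cl

CH3Cl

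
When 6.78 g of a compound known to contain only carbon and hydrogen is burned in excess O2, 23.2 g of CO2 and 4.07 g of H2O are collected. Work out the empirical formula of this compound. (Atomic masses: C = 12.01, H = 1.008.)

mol C = 23.2 / 44.01 = 0.5272; mass C = 0.5272 × 12.01 = 6.331 g
mol H = 2 × (4.07 / 18.02) = 0.4517; mass H = 0.4517 × 1.008 = 0.4553 g
Smallest is H at 0.4517 mol; normalising gives C 1.167, H 1.000
Scaling by 6: C 7.00, H 6.00 → C7H6

C7H6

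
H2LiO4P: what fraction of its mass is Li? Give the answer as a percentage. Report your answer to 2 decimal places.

Molar mass = 2(1.008) + 1(6.94) + 4(16.00) + 1(30.97) = 103.926 g/mol
Mass of Li per mole = 1 × 6.94 = 6.940 g
% Li = 6.940 / 103.926 × 100 = 6.68%

6.68%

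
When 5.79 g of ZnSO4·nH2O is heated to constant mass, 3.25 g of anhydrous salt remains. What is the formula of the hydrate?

ZnSO4·7H2O

Mass of water lost = 5.79 − 3.25 = 2.54 g → 2.54 / 18.02 = 0.141 mol H2O
Molar mass of ZnSO4 = 161.45 g/mol → mol ZnSO4 = 3.25 / 161.45 = 0.02013
n = 0.141 / 0.02013 = 7.00 ≈ 7 → ZnSO4·7H2O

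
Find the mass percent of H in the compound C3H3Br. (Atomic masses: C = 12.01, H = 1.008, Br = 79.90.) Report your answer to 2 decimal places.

2.54%

Molar mass = 3(12.01) + 3(1.008) + 1(79.90) = 118.954 g/mol
Mass of H per mole = 3 × 1.008 = 3.024 g
% H = 3.024 / 118.954 × 100 = 2.54%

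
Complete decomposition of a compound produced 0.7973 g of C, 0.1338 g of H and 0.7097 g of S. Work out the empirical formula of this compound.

C: 0.7973 g ÷ 12.01 g/mol = 0.06639 mol
H: 0.1338 g ÷ 1.008 g/mol = 0.1327 mol
S: 0.7097 g ÷ 32.07 g/mol = 0.02213 mol
Smallest is S at 0.02213 mol; normalising gives C 3.000, H 5.998, S 1.000
Ratio ≈ 3:6:1, so the empirical formula is C3H6S

C3H6S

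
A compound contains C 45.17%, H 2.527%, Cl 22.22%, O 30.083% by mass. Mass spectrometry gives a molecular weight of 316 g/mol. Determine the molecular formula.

C12H8Cl2O6

Assume 100 g: 45.17 g C, 2.527 g H, 22.22 g Cl, 30.083 g O.
C: 45.17 g ÷ 12.01 g/mol = 3.761 mol
H: 2.527 g ÷ 1.008 g/mol = 2.507 mol
Cl: 22.22 g ÷ 35.45 g/mol = 0.6268 mol
O: 30.083 g ÷ 16.00 g/mol = 1.88 mol
Divide by the smallest (0.6268 mol Cl): C 6.000, H 4.000, Cl 1.000, O 3.000
Ratio ≈ 6:4:1:3, so the empirical formula is C6H4ClO3
Empirical-formula mass = 159.54 g/mol
n = 316 / 159.54 = 1.98 ≈ 2
Molecular formula = (C6H4ClO3)×2 = C12H8Cl2O6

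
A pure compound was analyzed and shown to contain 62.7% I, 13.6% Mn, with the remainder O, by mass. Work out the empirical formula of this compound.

Assume 100 g: 62.7 g I, 13.6 g Mn, 23.7 g O.
n(I) = 62.7/126.90 = 0.4941, n(Mn) = 13.6/54.94 = 0.2475, n(O) = 23.7/16.00 = 1.481
Smallest is Mn at 0.2475 mol; normalising gives I 1.996, Mn 1.000, O 5.984
≈ 2:1:6 → I2MnO6

I2MnO6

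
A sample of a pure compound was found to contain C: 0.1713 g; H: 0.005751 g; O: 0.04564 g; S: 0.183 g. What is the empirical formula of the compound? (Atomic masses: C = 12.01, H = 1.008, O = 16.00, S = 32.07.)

C5H2OS2

n(C) = 0.1713/12.01 = 0.01426, n(H) = 0.005751/1.008 = 0.005705, n(O) = 0.04564/16.00 = 0.002853, n(S) = 0.183/32.07 = 0.005706
Ratios (÷ 0.002853): C 5.000, H 2.000, O 1.000, S 2.000
→ C5H2OS2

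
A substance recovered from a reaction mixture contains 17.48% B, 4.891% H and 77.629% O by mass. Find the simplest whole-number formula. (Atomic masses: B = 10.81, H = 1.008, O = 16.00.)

BH3O3

Assume 100 g: 17.48 g B, 4.891 g H, 77.629 g O.
B: 17.48 g ÷ 10.81 g/mol = 1.617 mol
H: 4.891 g ÷ 1.008 g/mol = 4.852 mol
O: 77.629 g ÷ 16.00 g/mol = 4.852 mol
Divide by the smallest (1.617 mol B): B 1.000, H 3.001, O 3.000
≈ 1:3:3 → BH3O3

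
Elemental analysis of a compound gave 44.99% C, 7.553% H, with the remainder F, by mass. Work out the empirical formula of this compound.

Assume 100 g: 44.99 g C, 7.553 g H, 47.457 g F.
Moles — C: 44.99 / 12.01 = 3.746 mol; H: 7.553 / 1.008 = 7.493 mol; F: 47.457 / 19.00 = 2.498 mol
Divide by the smallest (2.498 mol F): C 1.500, H 3.000, F 1.000
×2: C 3.00, H 6.00, F 2.00 → C3H6F2

C3H6F2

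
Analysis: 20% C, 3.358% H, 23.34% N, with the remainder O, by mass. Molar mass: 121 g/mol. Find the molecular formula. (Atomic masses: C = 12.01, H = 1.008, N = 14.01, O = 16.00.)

C2H4N2O4

Assume 100 g: 20 g C, 3.358 g H, 23.34 g N, 53.302 g O.
Moles — C: 20 / 12.01 = 1.665 mol; H: 3.358 / 1.008 = 3.331 mol; N: 23.34 / 14.01 = 1.666 mol; O: 53.302 / 16.00 = 3.331 mol
Divide by the smallest (1.665 mol C): C 1.000, H 2.000, N 1.000, O 2.000
≈ 1:2:1:2 → CH2NO2
Empirical-formula mass = 60.04 g/mol
n = 121 / 60.04 = 2.02 ≈ 2
Molecular formula = (CH2NO2)×2 = C2H4N2O4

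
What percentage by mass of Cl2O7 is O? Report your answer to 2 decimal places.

61.24%

Molar mass = 2(35.45) + 7(16.00) = 182.900 g/mol
Mass of O per mole = 7 × 16.00 = 112.000 g
% O = 112.000 / 182.900 × 100 = 61.24%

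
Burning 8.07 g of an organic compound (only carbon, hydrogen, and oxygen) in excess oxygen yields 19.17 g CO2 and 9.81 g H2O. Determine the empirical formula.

mol C = 19.17 / 44.01 = 0.4356; mass C = 0.4356 × 12.01 = 5.231 g
mol H = 2 × (9.81 / 18.02) = 1.089; mass H = 1.089 × 1.008 = 1.098 g
mass O = 8.07 − (6.329) = 1.741 g → mol O = 0.1088
Ratios (÷ 0.1088): C 4.003, H 10.005, O 1.000
≈ 4:10:1 → C4H10O

C4H10O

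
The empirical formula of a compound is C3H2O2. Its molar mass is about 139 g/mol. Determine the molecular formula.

C6H4O4

Empirical-formula mass = 70.05 g/mol
n = 139 / 70.05 = 1.98 ≈ 2
Molecular formula = (C3H2O2)2 = C6H4O4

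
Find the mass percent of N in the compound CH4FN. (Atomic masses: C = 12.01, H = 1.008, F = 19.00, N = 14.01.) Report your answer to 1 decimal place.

Molar mass = 1(12.01) + 4(1.008) + 1(19.00) + 1(14.01) = 49.052 g/mol
Mass of N per mole = 1 × 14.01 = 14.010 g
% N = 14.010 / 49.052 × 100 = 28.6%

28.6%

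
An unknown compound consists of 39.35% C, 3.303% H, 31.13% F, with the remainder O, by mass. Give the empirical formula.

Assume 100 g: 39.35 g C, 3.303 g H, 31.13 g F, 26.217 g O.
C: 39.35 g ÷ 12.01 g/mol = 3.276 mol
H: 3.303 g ÷ 1.008 g/mol = 3.277 mol
F: 31.13 g ÷ 19.00 g/mol = 1.638 mol
O: 26.217 g ÷ 16.00 g/mol = 1.639 mol
Smallest is F at 1.638 mol; normalising gives C 2.000, H 2.000, F 1.000, O 1.000
Ratio ≈ 2:2:1:1, so the empirical formula is C2H2FO

C2H2FO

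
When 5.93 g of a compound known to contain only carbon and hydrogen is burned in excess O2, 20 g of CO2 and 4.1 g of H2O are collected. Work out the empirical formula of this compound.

mol C = 20 / 44.01 = 0.4544; mass C = 0.4544 × 12.01 = 5.458 g
mol H = 2 × (4.1 / 18.02) = 0.4550; mass H = 0.4550 × 1.008 = 0.4587 g
Ratios (÷ 0.4544): C 1.000, H 1.001
≈ 1:1 → CH

CH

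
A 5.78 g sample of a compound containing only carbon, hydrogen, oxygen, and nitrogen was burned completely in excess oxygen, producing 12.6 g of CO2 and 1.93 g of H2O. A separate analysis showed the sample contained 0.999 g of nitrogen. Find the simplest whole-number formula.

C4H3NO

mol C = 12.6 / 44.01 = 0.2863; mass C = 0.2863 × 12.01 = 3.438 g
mol H = 2 × (1.93 / 18.02) = 0.2142; mass H = 0.2142 × 1.008 = 0.2159 g
mol N = 0.999 / 14.01 = 0.07131
mass O = 5.78 − (4.653) = 1.127 g → mol O = 0.07041
Ratios (÷ 0.07041): C 4.066, H 3.042, N 1.013, O 1.000
≈ 4:3:1:1 → C4H3NO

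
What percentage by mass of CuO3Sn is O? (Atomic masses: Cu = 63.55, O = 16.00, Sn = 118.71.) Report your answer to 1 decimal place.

20.8%

Molar mass = 1(63.55) + 3(16.00) + 1(118.71) = 230.260 g/mol
Mass of O per mole = 3 × 16.00 = 48.000 g
% O = 48.000 / 230.260 × 100 = 20.8%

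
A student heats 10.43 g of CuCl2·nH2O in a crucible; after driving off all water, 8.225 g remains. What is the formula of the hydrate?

Mass of water lost = 10.43 − 8.225 = 2.205 g → 2.205 / 18.02 = 0.1224 mol H2O
Molar mass of CuCl2 = 134.45 g/mol → mol CuCl2 = 8.225 / 134.45 = 0.06118
n = 0.1224 / 0.06118 = 2.00 ≈ 2 → CuCl2·2H2O

CuCl2·2H2O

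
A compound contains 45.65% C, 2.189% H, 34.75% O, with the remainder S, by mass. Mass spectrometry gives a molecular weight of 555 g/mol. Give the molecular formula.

C21H12O12S3

Assume 100 g: 45.65 g C, 2.189 g H, 34.75 g O, 17.411 g S.
C: 45.65 g ÷ 12.01 g/mol = 3.801 mol
H: 2.189 g ÷ 1.008 g/mol = 2.172 mol
O: 34.75 g ÷ 16.00 g/mol = 2.172 mol
S: 17.411 g ÷ 32.07 g/mol = 0.5429 mol
Ratios (÷ 0.5429): C 7.001, H 4.000, O 4.000, S 1.000
→ C7H4O4S
Empirical-formula mass = 184.17 g/mol
n = 555 / 184.17 = 3.01 ≈ 3
Molecular formula = (C7H4O4S)×3 = C21H12O12S3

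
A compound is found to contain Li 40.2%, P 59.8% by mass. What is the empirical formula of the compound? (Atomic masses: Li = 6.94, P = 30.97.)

Li3P

Assume 100 g: 40.2 g Li, 59.8 g P.
Li: 40.2 g ÷ 6.94 g/mol = 5.793 mol
P: 59.8 g ÷ 30.97 g/mol = 1.931 mol
Divide by the smallest (1.931 mol P): Li 3.000, P 1.000
≈ 3:1 → Li3P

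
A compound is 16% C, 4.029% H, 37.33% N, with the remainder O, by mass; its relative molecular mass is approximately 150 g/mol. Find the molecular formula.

Assume 100 g: 16 g C, 4.029 g H, 37.33 g N, 42.641 g O.
Moles — C: 16 / 12.01 = 1.332 mol; H: 4.029 / 1.008 = 3.997 mol; N: 37.33 / 14.01 = 2.665 mol; O: 42.641 / 16.00 = 2.665 mol
Ratios (÷ 1.332): C 1.000, H 3.000, N 2.000, O 2.000
→ CH3N2O2
Empirical-formula mass = 75.05 g/mol
n = 150 / 75.05 = 2.00 ≈ 2
Molecular formula = (CH3N2O2)×2 = C2H6N4O4

C2H6N4O4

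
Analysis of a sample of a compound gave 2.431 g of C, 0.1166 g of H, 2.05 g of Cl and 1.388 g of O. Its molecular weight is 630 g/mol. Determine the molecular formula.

C21H12Cl6O9

n(C) = 2.431/12.01 = 0.2024, n(H) = 0.1166/1.008 = 0.1157, n(Cl) = 2.05/35.45 = 0.05783, n(O) = 1.388/16.00 = 0.08675
Divide by the smallest (0.05783 mol Cl): C 3.500, H 2.000, Cl 1.000, O 1.500
Multiply by 2: C 7.00, H 4.00, Cl 2.00, O 3.00 → C7H4Cl2O3
Empirical-formula mass = 207.00 g/mol
n = 630 / 207.00 = 3.04 ≈ 3
Molecular formula = (C7H4Cl2O3)×3 = C21H12Cl6O9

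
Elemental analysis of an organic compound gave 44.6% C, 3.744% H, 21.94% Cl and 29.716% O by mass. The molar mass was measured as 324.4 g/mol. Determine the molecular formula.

C12H12Cl2O6

Assume 100 g: 44.6 g C, 3.744 g H, 21.94 g Cl, 29.716 g O.
Moles — C: 44.6 / 12.01 = 3.714 mol; H: 3.744 / 1.008 = 3.714 mol; Cl: 21.94 / 35.45 = 0.6189 mol; O: 29.716 / 16.00 = 1.857 mol
Divide by the smallest (0.6189 mol Cl): C 6.000, H 6.001, Cl 1.000, O 3.001
Ratio ≈ 6:6:1:3, so the empirical formula is C6H6ClO3
Empirical-formula mass = 161.56 g/mol
n = 324.4 / 161.56 = 2.01 ≈ 2
Molecular formula = (C6H6ClO3)×2 = C12H12Cl2O6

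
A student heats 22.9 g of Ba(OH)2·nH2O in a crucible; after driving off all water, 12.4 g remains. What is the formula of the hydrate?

Mass of water lost = 22.9 − 12.4 = 10.5 g → 10.5 / 18.02 = 0.5827 mol H2O
Molar mass of Ba(OH)2 = 171.35 g/mol → mol Ba(OH)2 = 12.4 / 171.35 = 0.07237
n = 0.5827 / 0.07237 = 8.05 ≈ 8 → Ba(OH)2·8H2O

Ba(OH)2·8H2O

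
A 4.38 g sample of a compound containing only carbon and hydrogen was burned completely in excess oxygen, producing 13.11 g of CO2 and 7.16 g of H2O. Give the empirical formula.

mol C = 13.11 / 44.01 = 0.2979; mass C = 0.2979 × 12.01 = 3.578 g
mol H = 2 × (7.16 / 18.02) = 0.7947; mass H = 0.7947 × 1.008 = 0.8010 g
Smallest is C at 0.2979 mol; normalising gives C 1.000, H 2.668
×3: C 3.00, H 8.00 → C3H8

C3H8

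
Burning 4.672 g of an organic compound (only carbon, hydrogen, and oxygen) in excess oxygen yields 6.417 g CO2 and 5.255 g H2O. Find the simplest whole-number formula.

CH4O

mol C = 6.417 / 44.01 = 0.1458; mass C = 0.1458 × 12.01 = 1.751 g
mol H = 2 × (5.255 / 18.02) = 0.5832; mass H = 0.5832 × 1.008 = 0.5879 g
mass O = 4.672 − (2.339) = 2.333 g → mol O = 0.1458
Divide by the smallest (0.1458 mol C): C 1.000, H 4.000, O 1.000
Ratio ≈ 1:4:1, so the empirical formula is CH4O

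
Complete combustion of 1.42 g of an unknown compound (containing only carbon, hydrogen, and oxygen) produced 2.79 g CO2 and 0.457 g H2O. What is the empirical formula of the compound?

C5H4O3

mol C = 2.79 / 44.01 = 0.06339; mass C = 0.06339 × 12.01 = 0.7614 g
mol H = 2 × (0.457 / 18.02) = 0.05072; mass H = 0.05072 × 1.008 = 0.05113 g
mass O = 1.42 − (0.8125) = 0.6075 g → mol O = 0.03797
Smallest is O at 0.03797 mol; normalising gives C 1.670, H 1.336, O 1.000
Scaling by 3: C 5.01, H 4.01, O 3.00 → C5H4O3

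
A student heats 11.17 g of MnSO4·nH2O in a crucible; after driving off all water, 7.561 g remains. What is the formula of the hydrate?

MnSO4·4H2O

Mass of water lost = 11.17 − 7.561 = 3.609 g → 3.609 / 18.02 = 0.2003 mol H2O
Molar mass of MnSO4 = 151.01 g/mol → mol MnSO4 = 7.561 / 151.01 = 0.05007
n = 0.2003 / 0.05007 = 4.00 ≈ 4 → MnSO4·4H2O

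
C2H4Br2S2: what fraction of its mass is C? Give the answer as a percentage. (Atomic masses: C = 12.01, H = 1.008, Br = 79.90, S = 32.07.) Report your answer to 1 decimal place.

9.5%

Molar mass = 2(12.01) + 4(1.008) + 2(79.90) + 2(32.07) = 251.992 g/mol
Mass of C per mole = 2 × 12.01 = 24.020 g
% C = 24.020 / 251.992 × 100 = 9.5%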